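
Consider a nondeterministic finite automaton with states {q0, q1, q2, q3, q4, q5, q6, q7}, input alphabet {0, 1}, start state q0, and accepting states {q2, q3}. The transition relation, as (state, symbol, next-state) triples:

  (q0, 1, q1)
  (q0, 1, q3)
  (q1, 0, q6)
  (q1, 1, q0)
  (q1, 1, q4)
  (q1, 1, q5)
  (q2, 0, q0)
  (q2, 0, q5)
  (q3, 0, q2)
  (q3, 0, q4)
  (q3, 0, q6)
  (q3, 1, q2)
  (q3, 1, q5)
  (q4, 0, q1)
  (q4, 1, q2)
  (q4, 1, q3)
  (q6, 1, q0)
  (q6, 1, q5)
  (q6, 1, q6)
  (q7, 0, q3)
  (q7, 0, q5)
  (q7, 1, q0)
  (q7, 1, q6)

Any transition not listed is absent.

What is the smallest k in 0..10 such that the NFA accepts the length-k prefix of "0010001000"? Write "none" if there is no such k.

none

Start in {q0}.
Read '0': q0→∅; now ∅.
The set is empty and remains empty for the remaining 9 symbols.
No reachable set along the way intersects F.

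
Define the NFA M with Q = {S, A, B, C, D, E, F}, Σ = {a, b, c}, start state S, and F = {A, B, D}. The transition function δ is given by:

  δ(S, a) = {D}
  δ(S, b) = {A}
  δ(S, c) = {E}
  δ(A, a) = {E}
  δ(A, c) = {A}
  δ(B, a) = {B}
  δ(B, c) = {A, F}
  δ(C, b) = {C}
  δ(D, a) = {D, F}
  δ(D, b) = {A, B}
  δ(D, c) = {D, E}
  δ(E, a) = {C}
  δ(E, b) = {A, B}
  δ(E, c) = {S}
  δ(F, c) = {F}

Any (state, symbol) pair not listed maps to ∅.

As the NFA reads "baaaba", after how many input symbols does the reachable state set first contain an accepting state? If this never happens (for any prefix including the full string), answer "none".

1

Start in {S}.
Read 'b': {S} → {A}.
None of the earlier sets intersect F, but {A} does.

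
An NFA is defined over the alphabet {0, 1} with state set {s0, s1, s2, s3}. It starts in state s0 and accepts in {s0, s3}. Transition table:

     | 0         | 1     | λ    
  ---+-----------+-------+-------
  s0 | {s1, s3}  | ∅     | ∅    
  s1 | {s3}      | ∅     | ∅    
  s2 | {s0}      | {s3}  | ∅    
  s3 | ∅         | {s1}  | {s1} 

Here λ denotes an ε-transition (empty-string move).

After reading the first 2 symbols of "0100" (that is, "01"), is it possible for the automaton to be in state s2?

Start in {s0}.
Read '0': s0→{s1, s3}; now {s1, s3}.
Read '1': s1→∅, s3→{s1}; now {s1}.
State s2 is not in {s1}.

No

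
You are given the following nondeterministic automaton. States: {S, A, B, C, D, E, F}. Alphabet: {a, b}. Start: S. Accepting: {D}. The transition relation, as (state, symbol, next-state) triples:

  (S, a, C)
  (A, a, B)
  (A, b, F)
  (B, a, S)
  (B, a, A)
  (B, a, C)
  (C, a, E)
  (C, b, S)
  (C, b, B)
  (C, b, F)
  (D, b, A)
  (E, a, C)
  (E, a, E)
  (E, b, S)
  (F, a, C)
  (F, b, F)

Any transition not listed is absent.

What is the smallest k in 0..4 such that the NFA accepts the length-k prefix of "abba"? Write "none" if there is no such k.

Start in {S}.
Read 'a': S→{C}; now {C}.
Read 'b': C→{S, B, F}; now {S, B, F}.
Read 'b': S→∅, B→∅, F→{F}; now {F}.
Read 'a': F→{C}; now {C}.
No reachable set along the way intersects F.

none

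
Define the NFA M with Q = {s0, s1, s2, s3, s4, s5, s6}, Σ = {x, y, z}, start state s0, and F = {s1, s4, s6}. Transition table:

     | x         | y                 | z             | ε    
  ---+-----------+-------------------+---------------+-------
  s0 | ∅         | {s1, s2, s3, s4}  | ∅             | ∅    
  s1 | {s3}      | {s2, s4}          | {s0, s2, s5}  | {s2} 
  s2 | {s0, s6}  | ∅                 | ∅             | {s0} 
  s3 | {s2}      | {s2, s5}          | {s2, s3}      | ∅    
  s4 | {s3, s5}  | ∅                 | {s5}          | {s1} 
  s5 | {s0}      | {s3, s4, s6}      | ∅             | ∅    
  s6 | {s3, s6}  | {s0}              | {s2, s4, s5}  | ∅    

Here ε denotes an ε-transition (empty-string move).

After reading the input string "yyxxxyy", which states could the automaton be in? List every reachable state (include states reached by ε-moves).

Start in {s0}.
Read 'y': {s0} → {s0, s1, s2, s3, s4}.
Read 'y': {s0, s1, s2, s3, s4} → {s0, s1, s2, s3, s4, s5}.
Read 'x': {s0, s1, s2, s3, s4, s5} → {s0, s2, s3, s5, s6}.
Read 'x': {s0, s2, s3, s5, s6} → {s0, s2, s3, s6}.
Read 'x': {s0, s2, s3, s6} → {s0, s2, s3, s6}.
Read 'y': {s0, s2, s3, s6} → {s0, s1, s2, s3, s4, s5}.
Read 'y': {s0, s1, s2, s3, s4, s5} → {s0, s1, s2, s3, s4, s5, s6}.

{s0, s1, s2, s3, s4, s5, s6}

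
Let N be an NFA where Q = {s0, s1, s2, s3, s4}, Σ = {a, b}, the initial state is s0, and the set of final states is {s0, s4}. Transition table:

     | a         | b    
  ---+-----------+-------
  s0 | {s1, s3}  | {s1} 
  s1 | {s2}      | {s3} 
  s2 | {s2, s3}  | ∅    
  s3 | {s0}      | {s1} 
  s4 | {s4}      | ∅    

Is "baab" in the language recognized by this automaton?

No

Start in {s0}.
Read 'b': s0→{s1}; now {s1}.
Read 'a': s1→{s2}; now {s2}.
Read 'a': s2→{s2, s3}; now {s2, s3}.
Read 'b': s2→∅, s3→{s1}; now {s1}.
The final set {s1} contains no accepting state.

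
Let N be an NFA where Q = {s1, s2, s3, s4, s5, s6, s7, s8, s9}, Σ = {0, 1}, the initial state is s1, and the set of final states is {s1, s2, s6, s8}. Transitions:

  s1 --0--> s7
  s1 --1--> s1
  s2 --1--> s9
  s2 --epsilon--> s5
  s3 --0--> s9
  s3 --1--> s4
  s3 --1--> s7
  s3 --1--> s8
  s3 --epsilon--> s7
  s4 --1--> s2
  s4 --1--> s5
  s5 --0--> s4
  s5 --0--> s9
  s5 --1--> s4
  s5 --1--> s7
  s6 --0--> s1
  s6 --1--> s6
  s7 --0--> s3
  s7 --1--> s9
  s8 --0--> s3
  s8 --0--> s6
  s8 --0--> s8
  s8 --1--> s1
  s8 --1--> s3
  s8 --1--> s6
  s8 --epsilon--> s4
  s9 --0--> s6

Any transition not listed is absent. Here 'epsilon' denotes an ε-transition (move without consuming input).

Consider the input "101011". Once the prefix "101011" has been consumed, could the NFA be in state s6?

Start in {s1}.
Read '1': s1→{s1}; now {s1}.
Read '0': s1→{s7}; now {s7}.
Read '1': s7→{s9}; now {s9}.
Read '0': s9→{s6}; now {s6}.
Read '1': s6→{s6}; now {s6}.
Read '1': s6→{s6}; now {s6}.
State s6 is in {s6}.

Yes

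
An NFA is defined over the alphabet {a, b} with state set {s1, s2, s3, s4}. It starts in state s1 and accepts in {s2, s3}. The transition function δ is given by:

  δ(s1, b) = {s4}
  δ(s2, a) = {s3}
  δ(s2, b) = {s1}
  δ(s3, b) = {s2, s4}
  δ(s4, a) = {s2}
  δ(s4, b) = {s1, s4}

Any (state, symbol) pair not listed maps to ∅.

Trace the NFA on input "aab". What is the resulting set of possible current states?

∅

Start in {s1}.
Read 'a': {s1} → ∅.
The set is empty and remains empty for the remaining 2 symbols.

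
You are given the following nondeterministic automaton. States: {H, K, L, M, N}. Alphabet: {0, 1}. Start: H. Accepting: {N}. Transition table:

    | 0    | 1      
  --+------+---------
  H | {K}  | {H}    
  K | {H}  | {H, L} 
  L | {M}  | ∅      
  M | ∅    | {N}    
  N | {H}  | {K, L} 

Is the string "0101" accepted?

Yes

Start in {H}.
Read '0': H→{K}; now {K}.
Read '1': K→{H, L}; now {H, L}.
Read '0': H→{K}, L→{M}; now {K, M}.
Read '1': K→{H, L}, M→{N}; now {H, L, N}.
The final set {H, L, N} contains the accepting state N.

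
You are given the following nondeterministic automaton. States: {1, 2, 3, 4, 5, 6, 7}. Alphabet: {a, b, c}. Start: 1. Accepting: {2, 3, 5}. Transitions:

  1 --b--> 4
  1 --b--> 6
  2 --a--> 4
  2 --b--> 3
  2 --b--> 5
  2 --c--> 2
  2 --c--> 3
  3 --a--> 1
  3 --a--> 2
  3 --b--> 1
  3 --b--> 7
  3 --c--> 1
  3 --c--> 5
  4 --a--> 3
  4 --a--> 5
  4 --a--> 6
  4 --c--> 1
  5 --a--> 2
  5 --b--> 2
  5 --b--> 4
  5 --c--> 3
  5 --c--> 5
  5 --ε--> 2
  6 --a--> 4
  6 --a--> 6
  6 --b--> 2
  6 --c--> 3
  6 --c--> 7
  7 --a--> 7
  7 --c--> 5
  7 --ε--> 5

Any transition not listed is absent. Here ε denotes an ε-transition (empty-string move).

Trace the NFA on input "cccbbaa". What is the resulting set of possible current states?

Start in {1}.
Read 'c': {1} → ∅.
The set is empty and remains empty for the remaining 6 symbols.

∅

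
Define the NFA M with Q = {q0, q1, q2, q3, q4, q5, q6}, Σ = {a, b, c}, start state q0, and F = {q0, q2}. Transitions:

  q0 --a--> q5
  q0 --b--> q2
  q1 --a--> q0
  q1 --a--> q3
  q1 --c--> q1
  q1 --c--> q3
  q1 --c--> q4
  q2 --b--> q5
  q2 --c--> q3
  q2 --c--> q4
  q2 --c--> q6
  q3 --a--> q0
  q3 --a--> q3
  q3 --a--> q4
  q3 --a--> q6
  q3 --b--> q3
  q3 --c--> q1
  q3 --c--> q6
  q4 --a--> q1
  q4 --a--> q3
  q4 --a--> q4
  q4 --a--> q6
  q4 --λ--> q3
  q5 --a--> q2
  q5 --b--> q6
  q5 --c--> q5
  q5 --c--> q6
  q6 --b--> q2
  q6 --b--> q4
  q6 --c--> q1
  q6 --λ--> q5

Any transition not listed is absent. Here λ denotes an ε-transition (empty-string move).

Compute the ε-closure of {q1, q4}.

{q1, q3, q4}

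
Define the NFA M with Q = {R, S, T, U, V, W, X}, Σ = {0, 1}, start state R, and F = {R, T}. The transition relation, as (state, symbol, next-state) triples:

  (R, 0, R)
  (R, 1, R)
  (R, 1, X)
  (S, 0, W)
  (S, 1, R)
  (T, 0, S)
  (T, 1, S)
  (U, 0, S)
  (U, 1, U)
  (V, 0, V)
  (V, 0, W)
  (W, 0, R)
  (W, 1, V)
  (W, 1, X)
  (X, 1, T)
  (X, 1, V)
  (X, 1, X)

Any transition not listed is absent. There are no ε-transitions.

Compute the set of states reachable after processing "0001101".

Start in {R}.
Read '0': R→{R}; now {R}.
Read '0': R→{R}; now {R}.
Read '0': R→{R}; now {R}.
Read '1': R→{R, X}; now {R, X}.
Read '1': R→{R, X}, X→{T, V, X}; now {R, T, V, X}.
Read '0': R→{R}, T→{S}, V→{V, W}, X→∅; now {R, S, V, W}.
Read '1': R→{R, X}, S→{R}, V→∅, W→{V, X}; now {R, V, X}.

{R, V, X}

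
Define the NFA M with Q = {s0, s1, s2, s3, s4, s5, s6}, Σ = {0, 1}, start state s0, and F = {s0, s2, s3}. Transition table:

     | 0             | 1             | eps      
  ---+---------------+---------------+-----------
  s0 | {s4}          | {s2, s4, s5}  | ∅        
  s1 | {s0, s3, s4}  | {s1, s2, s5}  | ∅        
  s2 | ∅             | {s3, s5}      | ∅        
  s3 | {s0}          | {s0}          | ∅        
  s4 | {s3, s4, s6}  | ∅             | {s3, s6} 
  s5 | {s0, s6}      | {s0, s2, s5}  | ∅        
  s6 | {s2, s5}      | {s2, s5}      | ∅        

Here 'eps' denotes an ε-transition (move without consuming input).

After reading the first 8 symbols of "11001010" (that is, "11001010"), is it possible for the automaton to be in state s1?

Start in {s0}.
Read '1': {s0} → {s2, s3, s4, s5, s6}.
Read '1': {s2, s3, s4, s5, s6} → {s0, s2, s3, s5}.
Read '0': {s0, s2, s3, s5} → {s0, s3, s4, s6}.
Read '0': {s0, s3, s4, s6} → {s0, s2, s3, s4, s5, s6}.
Read '1': {s0, s2, s3, s4, s5, s6} → {s0, s2, s3, s4, s5, s6}.
Read '0': {s0, s2, s3, s4, s5, s6} → {s0, s2, s3, s4, s5, s6}.
Read '1': {s0, s2, s3, s4, s5, s6} → {s0, s2, s3, s4, s5, s6}.
Read '0': {s0, s2, s3, s4, s5, s6} → {s0, s2, s3, s4, s5, s6}.
State s1 is not in {s0, s2, s3, s4, s5, s6}.

No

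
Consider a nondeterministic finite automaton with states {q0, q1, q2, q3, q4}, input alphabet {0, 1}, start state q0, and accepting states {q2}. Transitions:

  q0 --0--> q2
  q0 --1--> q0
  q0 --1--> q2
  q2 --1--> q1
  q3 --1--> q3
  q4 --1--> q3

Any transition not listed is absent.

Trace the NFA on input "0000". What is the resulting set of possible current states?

∅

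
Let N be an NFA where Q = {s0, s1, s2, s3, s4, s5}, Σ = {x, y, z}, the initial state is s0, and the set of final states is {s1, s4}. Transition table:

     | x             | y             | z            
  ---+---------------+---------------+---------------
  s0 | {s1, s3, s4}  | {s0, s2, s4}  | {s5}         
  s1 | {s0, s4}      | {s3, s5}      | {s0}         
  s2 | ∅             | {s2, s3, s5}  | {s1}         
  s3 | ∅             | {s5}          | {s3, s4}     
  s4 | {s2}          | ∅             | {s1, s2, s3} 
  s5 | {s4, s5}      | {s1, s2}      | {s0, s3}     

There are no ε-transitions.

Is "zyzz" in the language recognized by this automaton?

No

Start in {s0}.
Read 'z': {s0} → {s5}.
Read 'y': {s5} → {s1, s2}.
Read 'z': {s1, s2} → {s0, s1}.
Read 'z': {s0, s1} → {s0, s5}.
The final set {s0, s5} contains no accepting state.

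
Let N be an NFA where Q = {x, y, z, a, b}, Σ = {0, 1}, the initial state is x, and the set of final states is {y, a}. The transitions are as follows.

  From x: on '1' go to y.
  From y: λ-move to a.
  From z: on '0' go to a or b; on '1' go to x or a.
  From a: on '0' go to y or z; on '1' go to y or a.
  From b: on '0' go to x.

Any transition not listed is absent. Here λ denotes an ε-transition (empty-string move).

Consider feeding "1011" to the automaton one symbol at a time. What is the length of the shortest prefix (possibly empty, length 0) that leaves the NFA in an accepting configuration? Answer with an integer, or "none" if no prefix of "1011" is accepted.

1

Start in {x}.
Read '1': {x} → {y, a}.
None of the earlier sets intersect F, but {y, a} does.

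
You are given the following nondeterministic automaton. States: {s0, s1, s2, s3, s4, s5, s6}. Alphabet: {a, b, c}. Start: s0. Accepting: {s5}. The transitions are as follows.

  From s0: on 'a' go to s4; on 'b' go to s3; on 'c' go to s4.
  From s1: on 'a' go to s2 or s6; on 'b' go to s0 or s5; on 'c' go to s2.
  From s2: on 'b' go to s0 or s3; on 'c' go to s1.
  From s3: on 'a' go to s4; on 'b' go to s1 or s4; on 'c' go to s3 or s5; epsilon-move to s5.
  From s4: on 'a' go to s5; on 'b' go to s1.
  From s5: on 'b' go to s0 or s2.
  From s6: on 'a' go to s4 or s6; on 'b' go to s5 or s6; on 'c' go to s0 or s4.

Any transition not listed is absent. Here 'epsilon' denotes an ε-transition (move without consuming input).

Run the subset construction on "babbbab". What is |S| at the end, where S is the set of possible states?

1

Start in {s0}.
Read 'b': s0→{s3}; union {s3}; ε-closure = {s3, s5}.
Read 'a': s3→{s4}, s5→∅; now {s4}.
Read 'b': s4→{s1}; now {s1}.
Read 'b': s1→{s0, s5}; now {s0, s5}.
Read 'b': s0→{s3}, s5→{s0, s2}; union {s0, s2, s3}; ε-closure = {s0, s2, s3, s5}.
Read 'a': s0→{s4}, s2→∅, s3→{s4}, s5→∅; now {s4}.
Read 'b': s4→{s1}; now {s1}.
That set has 1 state.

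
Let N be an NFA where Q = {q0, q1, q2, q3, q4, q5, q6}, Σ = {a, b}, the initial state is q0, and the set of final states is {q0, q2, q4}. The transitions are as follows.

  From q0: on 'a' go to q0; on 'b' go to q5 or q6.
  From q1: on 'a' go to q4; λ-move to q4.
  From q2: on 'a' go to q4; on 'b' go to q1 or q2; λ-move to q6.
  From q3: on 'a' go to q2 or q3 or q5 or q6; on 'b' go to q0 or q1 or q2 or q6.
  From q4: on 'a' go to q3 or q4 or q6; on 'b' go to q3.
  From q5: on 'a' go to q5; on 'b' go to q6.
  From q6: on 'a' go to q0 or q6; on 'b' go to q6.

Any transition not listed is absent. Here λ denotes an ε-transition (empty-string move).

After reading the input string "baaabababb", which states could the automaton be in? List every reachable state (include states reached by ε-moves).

{q6}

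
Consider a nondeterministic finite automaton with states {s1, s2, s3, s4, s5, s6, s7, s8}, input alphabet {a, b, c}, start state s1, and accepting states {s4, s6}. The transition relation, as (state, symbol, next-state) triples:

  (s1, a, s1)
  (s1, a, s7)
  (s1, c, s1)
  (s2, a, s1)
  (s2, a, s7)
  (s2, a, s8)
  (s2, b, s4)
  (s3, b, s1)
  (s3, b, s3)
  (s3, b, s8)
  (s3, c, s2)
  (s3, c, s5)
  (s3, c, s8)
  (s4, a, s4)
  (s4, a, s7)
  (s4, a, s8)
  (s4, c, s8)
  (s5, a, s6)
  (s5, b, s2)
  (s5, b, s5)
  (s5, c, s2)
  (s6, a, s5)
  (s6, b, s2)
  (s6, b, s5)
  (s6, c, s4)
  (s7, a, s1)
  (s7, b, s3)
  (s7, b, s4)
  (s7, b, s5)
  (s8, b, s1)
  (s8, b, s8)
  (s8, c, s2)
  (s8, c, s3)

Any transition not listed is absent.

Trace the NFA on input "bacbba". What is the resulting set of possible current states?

∅

Start in {s1}.
Read 'b': {s1} → ∅.
The set is empty and remains empty for the remaining 5 symbols.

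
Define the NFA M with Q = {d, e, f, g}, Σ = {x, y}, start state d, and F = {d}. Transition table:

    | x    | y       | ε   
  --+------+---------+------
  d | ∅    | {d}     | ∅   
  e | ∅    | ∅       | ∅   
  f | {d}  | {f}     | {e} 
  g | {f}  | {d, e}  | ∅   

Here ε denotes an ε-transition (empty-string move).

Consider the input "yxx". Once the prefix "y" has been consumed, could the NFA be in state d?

Start in {d}.
Read 'y': d→{d}; now {d}.
State d is in {d}.

Yes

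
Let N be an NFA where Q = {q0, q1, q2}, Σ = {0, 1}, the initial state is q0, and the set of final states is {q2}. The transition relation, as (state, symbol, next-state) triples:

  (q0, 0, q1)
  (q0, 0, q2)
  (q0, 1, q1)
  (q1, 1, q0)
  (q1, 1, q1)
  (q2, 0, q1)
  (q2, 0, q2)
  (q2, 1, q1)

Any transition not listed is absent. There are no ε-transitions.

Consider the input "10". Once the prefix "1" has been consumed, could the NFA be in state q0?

No

Start in {q0}.
Read '1': {q0} → {q1}.
State q0 is not in {q1}.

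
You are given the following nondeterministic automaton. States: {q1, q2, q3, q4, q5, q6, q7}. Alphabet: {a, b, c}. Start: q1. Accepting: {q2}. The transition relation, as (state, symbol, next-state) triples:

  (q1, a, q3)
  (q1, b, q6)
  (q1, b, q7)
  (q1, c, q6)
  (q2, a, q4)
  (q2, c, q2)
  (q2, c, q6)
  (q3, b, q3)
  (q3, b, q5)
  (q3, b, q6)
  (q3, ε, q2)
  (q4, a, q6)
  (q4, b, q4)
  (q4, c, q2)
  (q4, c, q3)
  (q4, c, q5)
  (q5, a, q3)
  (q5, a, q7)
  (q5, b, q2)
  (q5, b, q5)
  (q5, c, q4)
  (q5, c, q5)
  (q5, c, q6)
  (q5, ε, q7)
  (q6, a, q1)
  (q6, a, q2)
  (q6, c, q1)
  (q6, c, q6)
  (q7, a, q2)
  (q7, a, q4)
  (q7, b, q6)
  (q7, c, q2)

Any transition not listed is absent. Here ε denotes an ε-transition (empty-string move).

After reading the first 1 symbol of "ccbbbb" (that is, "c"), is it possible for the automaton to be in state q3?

Start in {q1}.
Read 'c': q1→{q6}; now {q6}.
State q3 is not in {q6}.

No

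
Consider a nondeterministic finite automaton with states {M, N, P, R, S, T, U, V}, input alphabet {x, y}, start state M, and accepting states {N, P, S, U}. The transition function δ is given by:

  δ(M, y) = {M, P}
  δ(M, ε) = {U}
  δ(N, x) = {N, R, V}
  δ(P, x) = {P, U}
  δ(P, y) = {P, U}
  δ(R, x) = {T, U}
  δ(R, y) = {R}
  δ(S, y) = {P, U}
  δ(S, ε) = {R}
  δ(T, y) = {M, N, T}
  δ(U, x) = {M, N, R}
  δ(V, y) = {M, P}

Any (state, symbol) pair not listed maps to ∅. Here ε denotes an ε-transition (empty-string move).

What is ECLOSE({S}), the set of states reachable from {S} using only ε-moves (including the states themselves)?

{R, S}

Begin with {S}.
ε-move S → R; add R.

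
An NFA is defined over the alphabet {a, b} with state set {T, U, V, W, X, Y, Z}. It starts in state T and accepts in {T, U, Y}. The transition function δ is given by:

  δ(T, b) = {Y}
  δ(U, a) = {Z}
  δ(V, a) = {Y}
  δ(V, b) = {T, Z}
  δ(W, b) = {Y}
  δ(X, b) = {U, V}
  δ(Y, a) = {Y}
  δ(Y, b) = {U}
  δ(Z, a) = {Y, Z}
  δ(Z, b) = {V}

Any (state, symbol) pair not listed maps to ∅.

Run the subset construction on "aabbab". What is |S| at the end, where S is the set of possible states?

0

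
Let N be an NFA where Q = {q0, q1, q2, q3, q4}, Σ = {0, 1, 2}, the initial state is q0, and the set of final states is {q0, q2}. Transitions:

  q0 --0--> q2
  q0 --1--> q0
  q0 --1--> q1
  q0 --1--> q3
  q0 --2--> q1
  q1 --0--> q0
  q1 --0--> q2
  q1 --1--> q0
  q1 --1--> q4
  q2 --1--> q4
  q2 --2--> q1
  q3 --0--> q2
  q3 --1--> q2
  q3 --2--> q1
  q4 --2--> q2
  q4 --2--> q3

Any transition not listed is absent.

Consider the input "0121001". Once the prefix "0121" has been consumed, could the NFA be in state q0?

Start in {q0}.
Read '0': {q0} → {q2}.
Read '1': {q2} → {q4}.
Read '2': {q4} → {q2, q3}.
Read '1': {q2, q3} → {q2, q4}.
State q0 is not in {q2, q4}.

No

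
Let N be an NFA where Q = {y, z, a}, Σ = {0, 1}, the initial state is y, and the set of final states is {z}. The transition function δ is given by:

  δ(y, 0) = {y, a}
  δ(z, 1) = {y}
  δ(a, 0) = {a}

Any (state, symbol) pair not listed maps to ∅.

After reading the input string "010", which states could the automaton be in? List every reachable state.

∅

Start in {y}.
Read '0': {y} → {y, a}.
Read '1': {y, a} → ∅.
The set is empty and remains empty for the remaining 1 symbol.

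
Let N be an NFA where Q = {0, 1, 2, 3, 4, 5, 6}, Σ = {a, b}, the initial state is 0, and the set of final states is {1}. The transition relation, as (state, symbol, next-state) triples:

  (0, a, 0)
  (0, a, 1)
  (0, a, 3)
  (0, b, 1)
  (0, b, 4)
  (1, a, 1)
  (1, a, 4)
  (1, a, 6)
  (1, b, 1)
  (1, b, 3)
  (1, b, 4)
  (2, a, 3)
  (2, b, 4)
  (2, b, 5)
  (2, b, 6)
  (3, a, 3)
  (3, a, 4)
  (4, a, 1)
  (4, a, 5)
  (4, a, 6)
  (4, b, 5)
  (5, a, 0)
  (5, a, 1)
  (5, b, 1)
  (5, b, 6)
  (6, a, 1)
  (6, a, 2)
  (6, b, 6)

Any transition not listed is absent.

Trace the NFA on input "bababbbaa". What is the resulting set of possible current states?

{0, 1, 2, 3, 4, 5, 6}

Start in {0}.
Read 'b': {0} → {1, 4}.
Read 'a': {1, 4} → {1, 4, 5, 6}.
Read 'b': {1, 4, 5, 6} → {1, 3, 4, 5, 6}.
Read 'a': {1, 3, 4, 5, 6} → {0, 1, 2, 3, 4, 5, 6}.
Read 'b': {0, 1, 2, 3, 4, 5, 6} → {1, 3, 4, 5, 6}.
Read 'b': {1, 3, 4, 5, 6} → {1, 3, 4, 5, 6}.
Read 'b': {1, 3, 4, 5, 6} → {1, 3, 4, 5, 6}.
Read 'a': {1, 3, 4, 5, 6} → {0, 1, 2, 3, 4, 5, 6}.
Read 'a': {0, 1, 2, 3, 4, 5, 6} → {0, 1, 2, 3, 4, 5, 6}.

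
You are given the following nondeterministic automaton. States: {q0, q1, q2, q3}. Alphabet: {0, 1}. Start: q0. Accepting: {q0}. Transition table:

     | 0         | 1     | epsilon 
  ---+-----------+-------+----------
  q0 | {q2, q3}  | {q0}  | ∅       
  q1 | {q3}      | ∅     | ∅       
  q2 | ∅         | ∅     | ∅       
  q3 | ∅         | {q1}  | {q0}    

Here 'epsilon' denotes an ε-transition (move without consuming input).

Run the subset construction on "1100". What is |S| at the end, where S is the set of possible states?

Start in {q0}.
Read '1': {q0} → {q0}.
Read '1': {q0} → {q0}.
Read '0': {q0} → {q0, q2, q3}.
Read '0': {q0, q2, q3} → {q0, q2, q3}.
That set has 3 states.

3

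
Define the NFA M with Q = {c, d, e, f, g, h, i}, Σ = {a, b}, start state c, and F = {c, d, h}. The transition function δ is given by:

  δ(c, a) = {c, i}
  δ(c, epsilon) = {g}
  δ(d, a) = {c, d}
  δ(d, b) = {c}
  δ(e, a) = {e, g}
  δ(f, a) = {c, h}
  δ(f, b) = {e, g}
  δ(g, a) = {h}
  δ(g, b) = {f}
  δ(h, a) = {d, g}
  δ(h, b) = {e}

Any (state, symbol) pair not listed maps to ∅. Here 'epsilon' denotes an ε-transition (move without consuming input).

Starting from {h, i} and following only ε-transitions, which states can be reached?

Begin with {h, i}.
No ε-moves leave this set, so the closure equals the set itself.

{h, i}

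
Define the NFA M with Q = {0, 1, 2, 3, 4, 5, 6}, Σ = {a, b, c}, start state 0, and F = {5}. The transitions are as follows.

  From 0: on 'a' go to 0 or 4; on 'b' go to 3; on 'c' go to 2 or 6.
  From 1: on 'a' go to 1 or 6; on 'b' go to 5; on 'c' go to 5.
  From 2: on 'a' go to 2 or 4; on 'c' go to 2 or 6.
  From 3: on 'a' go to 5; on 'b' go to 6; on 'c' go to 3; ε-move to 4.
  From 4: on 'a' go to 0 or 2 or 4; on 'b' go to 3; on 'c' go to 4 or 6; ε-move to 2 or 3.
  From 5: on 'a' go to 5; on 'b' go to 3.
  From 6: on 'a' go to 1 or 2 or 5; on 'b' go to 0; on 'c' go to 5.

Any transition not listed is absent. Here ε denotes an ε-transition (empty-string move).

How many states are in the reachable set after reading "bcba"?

6

Start in {0}.
Read 'b': 0→{3}; union {3}; ε-closure = {2, 3, 4}.
Read 'c': 2→{2, 6}, 3→{3}, 4→{4, 6}; now {2, 3, 4, 6}.
Read 'b': 2→∅, 3→{6}, 4→{3}, 6→{0}; union {0, 3, 6}; ε-closure = {0, 2, 3, 4, 6}.
Read 'a': 0→{0, 4}, 2→{2, 4}, 3→{5}, 4→{0, 2, 4}, 6→{1, 2, 5}; union {0, 1, 2, 4, 5}; ε-closure = {0, 1, 2, 3, 4, 5}.
That set has 6 states.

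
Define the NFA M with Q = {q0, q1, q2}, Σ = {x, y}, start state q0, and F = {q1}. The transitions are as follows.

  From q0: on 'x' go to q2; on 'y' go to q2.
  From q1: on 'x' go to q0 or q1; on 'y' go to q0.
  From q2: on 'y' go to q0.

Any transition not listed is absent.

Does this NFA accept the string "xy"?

No

Start in {q0}.
Read 'x': {q0} → {q2}.
Read 'y': {q2} → {q0}.
The final set {q0} contains no accepting state.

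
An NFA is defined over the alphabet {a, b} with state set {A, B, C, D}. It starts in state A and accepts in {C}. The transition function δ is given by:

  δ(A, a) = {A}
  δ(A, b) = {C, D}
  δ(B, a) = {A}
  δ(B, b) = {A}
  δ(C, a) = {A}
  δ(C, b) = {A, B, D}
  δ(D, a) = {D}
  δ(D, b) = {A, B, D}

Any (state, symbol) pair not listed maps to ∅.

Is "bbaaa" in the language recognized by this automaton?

Start in {A}.
Read 'b': {A} → {C, D}.
Read 'b': {C, D} → {A, B, D}.
Read 'a': {A, B, D} → {A, D}.
Read 'a': {A, D} → {A, D}.
Read 'a': {A, D} → {A, D}.
The final set {A, D} contains no accepting state.

No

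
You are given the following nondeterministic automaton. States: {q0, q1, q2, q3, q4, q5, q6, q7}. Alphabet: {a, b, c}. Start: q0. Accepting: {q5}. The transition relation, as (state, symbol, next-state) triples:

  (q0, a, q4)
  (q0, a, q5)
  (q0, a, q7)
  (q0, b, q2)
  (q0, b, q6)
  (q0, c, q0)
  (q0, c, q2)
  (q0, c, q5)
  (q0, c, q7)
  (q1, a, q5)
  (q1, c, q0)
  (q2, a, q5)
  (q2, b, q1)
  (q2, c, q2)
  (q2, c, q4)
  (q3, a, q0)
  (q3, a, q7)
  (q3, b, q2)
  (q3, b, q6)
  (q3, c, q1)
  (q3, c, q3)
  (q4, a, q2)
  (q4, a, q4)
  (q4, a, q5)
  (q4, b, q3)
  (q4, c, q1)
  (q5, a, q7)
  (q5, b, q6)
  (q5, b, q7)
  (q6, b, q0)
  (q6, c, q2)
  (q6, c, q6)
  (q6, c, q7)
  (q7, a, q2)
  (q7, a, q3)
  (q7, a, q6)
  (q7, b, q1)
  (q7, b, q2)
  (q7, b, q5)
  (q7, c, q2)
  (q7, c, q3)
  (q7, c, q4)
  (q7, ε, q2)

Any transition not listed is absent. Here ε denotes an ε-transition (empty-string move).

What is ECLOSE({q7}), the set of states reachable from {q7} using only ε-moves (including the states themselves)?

{q2, q7}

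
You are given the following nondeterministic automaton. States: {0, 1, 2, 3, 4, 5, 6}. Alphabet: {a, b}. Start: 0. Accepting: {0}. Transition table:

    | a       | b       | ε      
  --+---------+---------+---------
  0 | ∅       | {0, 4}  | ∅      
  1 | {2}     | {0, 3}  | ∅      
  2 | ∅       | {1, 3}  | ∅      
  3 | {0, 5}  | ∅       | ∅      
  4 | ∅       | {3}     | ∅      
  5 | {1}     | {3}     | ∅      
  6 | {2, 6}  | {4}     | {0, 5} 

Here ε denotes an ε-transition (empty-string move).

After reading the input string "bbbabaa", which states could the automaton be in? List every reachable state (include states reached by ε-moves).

Start in {0}.
Read 'b': 0→{0, 4}; now {0, 4}.
Read 'b': 0→{0, 4}, 4→{3}; now {0, 3, 4}.
Read 'b': 0→{0, 4}, 3→∅, 4→{3}; now {0, 3, 4}.
Read 'a': 0→∅, 3→{0, 5}, 4→∅; now {0, 5}.
Read 'b': 0→{0, 4}, 5→{3}; now {0, 3, 4}.
Read 'a': 0→∅, 3→{0, 5}, 4→∅; now {0, 5}.
Read 'a': 0→∅, 5→{1}; now {1}.

{1}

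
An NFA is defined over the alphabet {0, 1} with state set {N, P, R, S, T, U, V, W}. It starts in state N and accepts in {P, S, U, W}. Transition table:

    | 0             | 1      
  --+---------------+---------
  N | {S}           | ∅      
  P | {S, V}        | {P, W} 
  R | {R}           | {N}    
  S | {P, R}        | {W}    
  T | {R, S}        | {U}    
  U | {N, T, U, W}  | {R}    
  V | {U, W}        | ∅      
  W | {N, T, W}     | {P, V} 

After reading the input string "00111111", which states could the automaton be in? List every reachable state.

{P, V, W}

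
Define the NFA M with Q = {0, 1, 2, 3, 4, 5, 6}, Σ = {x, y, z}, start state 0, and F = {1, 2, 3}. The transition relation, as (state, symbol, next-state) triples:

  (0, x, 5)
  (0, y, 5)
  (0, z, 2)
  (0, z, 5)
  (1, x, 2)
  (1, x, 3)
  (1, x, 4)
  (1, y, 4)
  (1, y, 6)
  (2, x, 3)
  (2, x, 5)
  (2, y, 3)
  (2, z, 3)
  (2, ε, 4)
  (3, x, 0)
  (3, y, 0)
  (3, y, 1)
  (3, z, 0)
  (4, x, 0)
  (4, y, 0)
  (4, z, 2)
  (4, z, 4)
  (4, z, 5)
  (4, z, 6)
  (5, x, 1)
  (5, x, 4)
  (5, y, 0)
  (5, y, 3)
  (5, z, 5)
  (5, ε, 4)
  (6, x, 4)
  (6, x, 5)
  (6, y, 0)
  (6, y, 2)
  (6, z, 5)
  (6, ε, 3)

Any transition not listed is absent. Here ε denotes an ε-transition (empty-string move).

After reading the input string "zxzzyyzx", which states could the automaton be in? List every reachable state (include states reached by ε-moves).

{0, 1, 3, 4, 5}

Start in {0}.
Read 'z': 0→{2, 5}; union {2, 5}; ε-closure = {2, 4, 5}.
Read 'x': 2→{3, 5}, 4→{0}, 5→{1, 4}; now {0, 1, 3, 4, 5}.
Read 'z': 0→{2, 5}, 1→∅, 3→{0}, 4→{2, 4, 5, 6}, 5→{5}; union {0, 2, 4, 5, 6}; ε-closure = {0, 2, 3, 4, 5, 6}.
Read 'z': 0→{2, 5}, 2→{3}, 3→{0}, 4→{2, 4, 5, 6}, 5→{5}, 6→{5}; now {0, 2, 3, 4, 5, 6}.
Read 'y': 0→{5}, 2→{3}, 3→{0, 1}, 4→{0}, 5→{0, 3}, 6→{0, 2}; union {0, 1, 2, 3, 5}; ε-closure = {0, 1, 2, 3, 4, 5}.
Read 'y': 0→{5}, 1→{4, 6}, 2→{3}, 3→{0, 1}, 4→{0}, 5→{0, 3}; now {0, 1, 3, 4, 5, 6}.
Read 'z': 0→{2, 5}, 1→∅, 3→{0}, 4→{2, 4, 5, 6}, 5→{5}, 6→{5}; union {0, 2, 4, 5, 6}; ε-closure = {0, 2, 3, 4, 5, 6}.
Read 'x': 0→{5}, 2→{3, 5}, 3→{0}, 4→{0}, 5→{1, 4}, 6→{4, 5}; now {0, 1, 3, 4, 5}.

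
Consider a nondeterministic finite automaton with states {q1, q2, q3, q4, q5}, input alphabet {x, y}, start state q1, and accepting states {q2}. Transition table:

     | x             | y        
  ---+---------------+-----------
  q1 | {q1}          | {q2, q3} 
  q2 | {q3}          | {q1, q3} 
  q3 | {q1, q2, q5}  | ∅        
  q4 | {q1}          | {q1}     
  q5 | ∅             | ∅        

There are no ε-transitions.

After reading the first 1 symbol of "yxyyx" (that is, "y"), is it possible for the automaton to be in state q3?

Yes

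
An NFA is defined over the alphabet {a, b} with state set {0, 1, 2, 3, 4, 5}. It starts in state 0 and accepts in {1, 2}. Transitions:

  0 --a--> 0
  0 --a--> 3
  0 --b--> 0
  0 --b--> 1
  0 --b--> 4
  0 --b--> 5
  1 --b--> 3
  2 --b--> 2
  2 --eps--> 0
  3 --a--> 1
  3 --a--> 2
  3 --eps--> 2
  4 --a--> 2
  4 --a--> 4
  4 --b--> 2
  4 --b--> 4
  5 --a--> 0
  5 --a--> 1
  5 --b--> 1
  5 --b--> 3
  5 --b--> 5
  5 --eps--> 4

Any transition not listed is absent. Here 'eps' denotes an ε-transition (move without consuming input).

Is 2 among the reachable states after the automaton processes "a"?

Yes

Start in {0}.
Read 'a': 0→{0, 3}; union {0, 3}; ε-closure = {0, 2, 3}.
State 2 is in {0, 2, 3}.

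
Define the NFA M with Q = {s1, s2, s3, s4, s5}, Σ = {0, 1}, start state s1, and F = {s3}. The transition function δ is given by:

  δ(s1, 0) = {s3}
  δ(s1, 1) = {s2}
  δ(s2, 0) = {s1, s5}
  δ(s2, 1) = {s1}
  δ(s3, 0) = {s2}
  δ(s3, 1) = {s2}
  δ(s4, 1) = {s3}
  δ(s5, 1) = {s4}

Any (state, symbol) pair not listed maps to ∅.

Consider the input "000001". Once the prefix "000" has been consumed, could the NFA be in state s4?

No

Start in {s1}.
Read '0': s1→{s3}; now {s3}.
Read '0': s3→{s2}; now {s2}.
Read '0': s2→{s1, s5}; now {s1, s5}.
State s4 is not in {s1, s5}.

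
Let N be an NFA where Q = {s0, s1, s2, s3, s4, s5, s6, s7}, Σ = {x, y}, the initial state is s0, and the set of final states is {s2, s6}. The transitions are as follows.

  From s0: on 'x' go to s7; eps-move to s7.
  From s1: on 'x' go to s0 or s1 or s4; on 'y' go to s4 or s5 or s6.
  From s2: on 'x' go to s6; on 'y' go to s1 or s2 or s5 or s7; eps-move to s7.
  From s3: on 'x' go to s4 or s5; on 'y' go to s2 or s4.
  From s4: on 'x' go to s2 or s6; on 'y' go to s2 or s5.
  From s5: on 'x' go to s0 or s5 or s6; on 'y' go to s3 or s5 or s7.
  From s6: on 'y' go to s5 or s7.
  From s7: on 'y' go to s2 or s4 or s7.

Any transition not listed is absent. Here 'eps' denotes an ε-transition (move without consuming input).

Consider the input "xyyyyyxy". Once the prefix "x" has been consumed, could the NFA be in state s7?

Yes

Start: ε-closure({s0}) = {s0, s7}.
Read 'x': {s0, s7} → {s7}.
State s7 is in {s7}.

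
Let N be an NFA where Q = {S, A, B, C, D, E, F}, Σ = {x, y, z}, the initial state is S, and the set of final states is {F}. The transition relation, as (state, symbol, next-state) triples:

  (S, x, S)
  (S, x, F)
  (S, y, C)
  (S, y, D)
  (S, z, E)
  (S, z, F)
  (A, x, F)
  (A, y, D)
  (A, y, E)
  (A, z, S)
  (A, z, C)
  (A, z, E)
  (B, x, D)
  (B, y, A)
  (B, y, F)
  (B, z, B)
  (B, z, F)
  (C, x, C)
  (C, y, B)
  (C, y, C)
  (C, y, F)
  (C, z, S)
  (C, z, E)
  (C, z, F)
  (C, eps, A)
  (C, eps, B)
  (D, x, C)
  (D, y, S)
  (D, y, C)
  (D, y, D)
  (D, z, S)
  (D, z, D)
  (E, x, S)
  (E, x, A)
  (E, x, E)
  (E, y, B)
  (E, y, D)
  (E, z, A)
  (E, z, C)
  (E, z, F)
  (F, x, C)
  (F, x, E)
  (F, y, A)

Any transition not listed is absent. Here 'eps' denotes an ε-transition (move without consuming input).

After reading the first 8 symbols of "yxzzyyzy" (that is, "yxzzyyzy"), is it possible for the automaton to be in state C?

Start in {S}.
Read 'y': S→{C, D}; union {C, D}; ε-closure = {A, B, C, D}.
Read 'x': A→{F}, B→{D}, C→{C}, D→{C}; union {C, D, F}; ε-closure = {A, B, C, D, F}.
Read 'z': A→{S, C, E}, B→{B, F}, C→{S, E, F}, D→{S, D}, F→∅; union {S, B, C, D, E, F}; ε-closure = {S, A, B, C, D, E, F}.
Read 'z': S→{E, F}, A→{S, C, E}, B→{B, F}, C→{S, E, F}, D→{S, D}, E→{A, C, F}, F→∅; now {S, A, B, C, D, E, F}.
Read 'y': S→{C, D}, A→{D, E}, B→{A, F}, C→{B, C, F}, D→{S, C, D}, E→{B, D}, F→{A}; now {S, A, B, C, D, E, F}.
Read 'y': S→{C, D}, A→{D, E}, B→{A, F}, C→{B, C, F}, D→{S, C, D}, E→{B, D}, F→{A}; now {S, A, B, C, D, E, F}.
Read 'z': S→{E, F}, A→{S, C, E}, B→{B, F}, C→{S, E, F}, D→{S, D}, E→{A, C, F}, F→∅; now {S, A, B, C, D, E, F}.
Read 'y': S→{C, D}, A→{D, E}, B→{A, F}, C→{B, C, F}, D→{S, C, D}, E→{B, D}, F→{A}; now {S, A, B, C, D, E, F}.
State C is in {S, A, B, C, D, E, F}.

Yes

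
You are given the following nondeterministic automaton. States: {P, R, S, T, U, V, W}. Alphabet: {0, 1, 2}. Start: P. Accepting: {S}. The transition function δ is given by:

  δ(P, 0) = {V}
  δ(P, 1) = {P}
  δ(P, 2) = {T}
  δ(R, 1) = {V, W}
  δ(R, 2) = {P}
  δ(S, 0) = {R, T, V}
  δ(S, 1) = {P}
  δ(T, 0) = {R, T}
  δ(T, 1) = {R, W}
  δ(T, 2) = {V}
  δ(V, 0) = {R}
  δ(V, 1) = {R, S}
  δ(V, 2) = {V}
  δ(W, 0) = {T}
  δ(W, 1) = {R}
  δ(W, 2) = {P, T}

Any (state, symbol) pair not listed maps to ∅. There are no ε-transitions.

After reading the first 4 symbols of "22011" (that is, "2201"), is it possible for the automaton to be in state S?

Start in {P}.
Read '2': P→{T}; now {T}.
Read '2': T→{V}; now {V}.
Read '0': V→{R}; now {R}.
Read '1': R→{V, W}; now {V, W}.
State S is not in {V, W}.

No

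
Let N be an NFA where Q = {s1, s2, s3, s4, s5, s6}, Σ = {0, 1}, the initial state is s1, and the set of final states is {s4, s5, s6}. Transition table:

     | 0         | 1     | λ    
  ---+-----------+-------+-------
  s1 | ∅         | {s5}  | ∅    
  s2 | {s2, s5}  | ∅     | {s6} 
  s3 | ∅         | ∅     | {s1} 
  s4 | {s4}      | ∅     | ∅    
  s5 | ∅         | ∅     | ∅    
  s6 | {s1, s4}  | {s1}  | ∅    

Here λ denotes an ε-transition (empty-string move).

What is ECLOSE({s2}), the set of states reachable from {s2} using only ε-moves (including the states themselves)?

Begin with {s2}.
ε-move s2 → s6; add s6.

{s2, s6}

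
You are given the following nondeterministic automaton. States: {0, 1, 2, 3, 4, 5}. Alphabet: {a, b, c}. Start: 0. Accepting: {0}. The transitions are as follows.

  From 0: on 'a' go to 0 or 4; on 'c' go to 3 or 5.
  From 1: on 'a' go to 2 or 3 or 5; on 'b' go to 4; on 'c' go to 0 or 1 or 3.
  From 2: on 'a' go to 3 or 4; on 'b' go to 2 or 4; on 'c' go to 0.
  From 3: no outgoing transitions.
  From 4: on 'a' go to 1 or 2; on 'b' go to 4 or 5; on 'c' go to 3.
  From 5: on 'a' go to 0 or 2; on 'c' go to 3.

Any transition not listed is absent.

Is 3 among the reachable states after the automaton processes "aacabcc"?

Yes

Start in {0}.
Read 'a': 0→{0, 4}; now {0, 4}.
Read 'a': 0→{0, 4}, 4→{1, 2}; now {0, 1, 2, 4}.
Read 'c': 0→{3, 5}, 1→{0, 1, 3}, 2→{0}, 4→{3}; now {0, 1, 3, 5}.
Read 'a': 0→{0, 4}, 1→{2, 3, 5}, 3→∅, 5→{0, 2}; now {0, 2, 3, 4, 5}.
Read 'b': 0→∅, 2→{2, 4}, 3→∅, 4→{4, 5}, 5→∅; now {2, 4, 5}.
Read 'c': 2→{0}, 4→{3}, 5→{3}; now {0, 3}.
Read 'c': 0→{3, 5}, 3→∅; now {3, 5}.
State 3 is in {3, 5}.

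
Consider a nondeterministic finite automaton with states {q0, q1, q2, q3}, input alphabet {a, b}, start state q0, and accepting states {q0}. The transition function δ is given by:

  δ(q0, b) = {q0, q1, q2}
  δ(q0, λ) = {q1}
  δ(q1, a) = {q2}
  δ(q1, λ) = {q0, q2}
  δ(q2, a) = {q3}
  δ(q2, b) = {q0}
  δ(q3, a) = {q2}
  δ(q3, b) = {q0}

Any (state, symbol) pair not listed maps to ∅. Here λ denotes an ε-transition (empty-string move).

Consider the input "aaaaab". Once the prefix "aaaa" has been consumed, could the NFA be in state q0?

Start: ε-closure({q0}) = {q0, q1, q2}.
Read 'a': q0→∅, q1→{q2}, q2→{q3}; now {q2, q3}.
Read 'a': q2→{q3}, q3→{q2}; now {q2, q3}.
Read 'a': q2→{q3}, q3→{q2}; now {q2, q3}.
Read 'a': q2→{q3}, q3→{q2}; now {q2, q3}.
State q0 is not in {q2, q3}.

No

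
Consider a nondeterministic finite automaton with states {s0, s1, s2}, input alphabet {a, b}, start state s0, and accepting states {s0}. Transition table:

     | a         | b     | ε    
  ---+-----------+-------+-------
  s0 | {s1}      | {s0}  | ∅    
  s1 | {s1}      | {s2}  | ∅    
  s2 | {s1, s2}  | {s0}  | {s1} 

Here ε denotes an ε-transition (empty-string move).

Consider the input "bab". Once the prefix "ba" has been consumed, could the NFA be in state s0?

No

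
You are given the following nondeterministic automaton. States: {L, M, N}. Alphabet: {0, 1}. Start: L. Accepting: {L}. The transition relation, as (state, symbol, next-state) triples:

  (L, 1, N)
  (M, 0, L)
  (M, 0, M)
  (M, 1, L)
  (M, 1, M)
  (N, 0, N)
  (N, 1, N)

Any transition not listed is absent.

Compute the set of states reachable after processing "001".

∅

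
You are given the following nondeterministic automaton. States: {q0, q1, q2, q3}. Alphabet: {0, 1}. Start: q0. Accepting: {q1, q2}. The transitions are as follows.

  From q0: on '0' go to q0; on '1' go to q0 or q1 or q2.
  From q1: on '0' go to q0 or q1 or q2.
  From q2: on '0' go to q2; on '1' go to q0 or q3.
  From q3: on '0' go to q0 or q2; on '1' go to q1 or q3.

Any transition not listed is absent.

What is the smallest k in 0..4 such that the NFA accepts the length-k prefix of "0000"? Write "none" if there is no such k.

none

Start in {q0}.
Read '0': q0→{q0}; now {q0}.
Read '0': q0→{q0}; now {q0}.
Read '0': q0→{q0}; now {q0}.
Read '0': q0→{q0}; now {q0}.
No reachable set along the way intersects F.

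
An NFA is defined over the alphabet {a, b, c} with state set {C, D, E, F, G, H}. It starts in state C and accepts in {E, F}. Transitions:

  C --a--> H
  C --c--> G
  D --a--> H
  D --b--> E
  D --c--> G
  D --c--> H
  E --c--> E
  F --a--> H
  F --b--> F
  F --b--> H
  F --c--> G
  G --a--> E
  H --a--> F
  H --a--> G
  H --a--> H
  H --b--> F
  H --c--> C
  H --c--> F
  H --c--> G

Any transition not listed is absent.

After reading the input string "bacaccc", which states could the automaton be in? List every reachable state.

∅

Start in {C}.
Read 'b': C→∅; now ∅.
The set is empty and remains empty for the remaining 6 symbols.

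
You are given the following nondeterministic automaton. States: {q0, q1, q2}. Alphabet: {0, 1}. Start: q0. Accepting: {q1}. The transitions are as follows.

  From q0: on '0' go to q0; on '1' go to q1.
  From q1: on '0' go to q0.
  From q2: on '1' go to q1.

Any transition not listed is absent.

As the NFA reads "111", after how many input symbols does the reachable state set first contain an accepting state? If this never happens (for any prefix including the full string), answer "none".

1

Start in {q0}.
Read '1': q0→{q1}; now {q1}.
None of the earlier sets intersect F, but {q1} does.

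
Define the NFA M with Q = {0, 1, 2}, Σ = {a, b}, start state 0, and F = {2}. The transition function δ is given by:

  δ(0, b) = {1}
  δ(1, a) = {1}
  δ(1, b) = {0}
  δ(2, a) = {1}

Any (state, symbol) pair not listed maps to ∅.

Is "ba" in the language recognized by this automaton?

Start in {0}.
Read 'b': {0} → {1}.
Read 'a': {1} → {1}.
The final set {1} contains no accepting state.

No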